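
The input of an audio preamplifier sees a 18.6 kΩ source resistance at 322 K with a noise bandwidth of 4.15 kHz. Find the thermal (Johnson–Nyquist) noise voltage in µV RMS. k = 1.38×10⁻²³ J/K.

V_n = √(4kTRB)
4kTRB = 4 × 1.38×10⁻²³ × 322 × 1.86×10⁴ × 4.15×10³ = 1.37×10⁻¹² V²
V_n = √(1.37×10⁻¹²) = 1.17×10⁻⁶ V = 1.17 µV

1.17 µV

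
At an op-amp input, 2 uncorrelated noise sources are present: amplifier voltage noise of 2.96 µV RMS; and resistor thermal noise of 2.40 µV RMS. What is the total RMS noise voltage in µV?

3.81 µV

Uncorrelated sources add in power (mean-square): V_tot = √(ΣV_i²)
V_tot = √[(2.96×10⁻⁶)² + (2.40×10⁻⁶)²] = 3.81×10⁻⁶ V = 3.81 µV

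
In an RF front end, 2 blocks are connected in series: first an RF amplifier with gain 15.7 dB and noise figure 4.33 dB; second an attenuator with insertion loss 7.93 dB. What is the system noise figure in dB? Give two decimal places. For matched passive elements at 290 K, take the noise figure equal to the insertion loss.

Convert to linear (a loss of L dB is a gain of −L dB): F_i = 10^(NF_i/10), G_i = 10^(G_i,dB/10)
  Stage 1: F_1 = 10^(4.33/10) = 2.710, G_1 = 10^(15.7/10) = 37.15
  Stage 2: F_2 = 10^(7.93/10) = 6.209, G_2 = 10^(−7.93/10) = 0.1611
Friis cascade:
  F = 2.710 + (6.209 − 1)/37.15 = 2.850
NF = 10 log₁₀(2.850) = 4.55 dB

4.55 dB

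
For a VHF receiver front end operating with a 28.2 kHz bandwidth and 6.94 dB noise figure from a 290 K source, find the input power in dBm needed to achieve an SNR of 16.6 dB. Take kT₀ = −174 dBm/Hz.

−106.0 dBm

Sensitivity = −174 + 10 log₁₀(B) + NF + SNR_min
= −174 + 44.5 + 6.94 + 16.6
= −105.96 dBm → −106.0 dBm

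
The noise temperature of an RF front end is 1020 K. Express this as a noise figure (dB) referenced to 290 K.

F = 1 + T_e/T₀ = 1 + 1020/290 = 4.51724
NF = 10 log₁₀(4.51724) = 6.55 dB

6.55 dB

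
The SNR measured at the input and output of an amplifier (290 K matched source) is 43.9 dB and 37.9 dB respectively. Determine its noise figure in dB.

NF (dB) = SNR_in(dB) − SNR_out(dB) when the source is at T₀
NF = 43.9 − 37.9 = 6.0 dB

6.0 dB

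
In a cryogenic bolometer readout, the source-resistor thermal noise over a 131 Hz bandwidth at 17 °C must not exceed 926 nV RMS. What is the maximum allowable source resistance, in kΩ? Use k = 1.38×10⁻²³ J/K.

T = 17 °C + 273.15 = 290.15 K
Johnson–Nyquist: V_n = √(4kTRB) ⇒ R = V_n² / (4kTB)
4kTB = 4 × 1.38×10⁻²³ × 290.15 × 1.31×10² = 2.10×10⁻¹⁸
R = (9.26×10⁻⁷)² / 2.10×10⁻¹⁸ = 4.09×10⁵ Ω = 409 kΩ

409 kΩ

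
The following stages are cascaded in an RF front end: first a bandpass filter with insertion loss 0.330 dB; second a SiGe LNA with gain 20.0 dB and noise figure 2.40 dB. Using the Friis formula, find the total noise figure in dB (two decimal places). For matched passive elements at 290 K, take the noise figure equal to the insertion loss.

Convert to linear (a loss of L dB is a gain of −L dB): F_i = 10^(NF_i/10), G_i = 10^(G_i,dB/10)
  Stage 1: F_1 = 10^(0.330/10) = 1.079, G_1 = 10^(−0.330/10) = 0.9268
  Stage 2: F_2 = 10^(2.40/10) = 1.738, G_2 = 10^(20.0/10) = 100.0
Friis cascade:
  F = 1.079 + (1.738 − 1)/0.9268 = 1.875
NF = 10 log₁₀(1.875) = 2.73 dB

2.73 dB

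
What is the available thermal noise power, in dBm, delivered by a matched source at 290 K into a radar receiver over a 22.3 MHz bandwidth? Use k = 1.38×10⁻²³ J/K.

P_n = kTB = 1.38×10⁻²³ × 290 × 2.23×10⁷ = 8.92×10⁻¹⁴ W
In dBm: 10 log₁₀(8.92×10⁻¹⁴ / 10⁻³) = −100.5 dBm

−100.5 dBm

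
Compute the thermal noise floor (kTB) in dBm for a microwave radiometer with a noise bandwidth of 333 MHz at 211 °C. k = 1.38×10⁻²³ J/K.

T = 211 °C + 273.15 = 484.15 K
P_n = kTB = 1.38×10⁻²³ × 484.15 × 3.33×10⁸ = 2.22×10⁻¹² W
In dBm: 10 log₁₀(2.22×10⁻¹² / 10⁻³) = −86.5 dBm

−86.5 dBm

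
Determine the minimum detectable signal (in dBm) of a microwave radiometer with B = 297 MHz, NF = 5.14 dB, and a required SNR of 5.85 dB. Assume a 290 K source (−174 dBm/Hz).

Sensitivity = −174 + 10 log₁₀(B) + NF + SNR_min
= −174 + 84.73 + 5.14 + 5.85
= −78.28 dBm → −78.3 dBm

−78.3 dBm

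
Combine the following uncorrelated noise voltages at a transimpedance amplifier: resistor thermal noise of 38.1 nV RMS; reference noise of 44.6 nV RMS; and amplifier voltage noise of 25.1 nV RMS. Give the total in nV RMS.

Uncorrelated sources add in power (mean-square): V_tot = √(ΣV_i²)
V_tot = √[(3.81×10⁻⁸)² + (4.46×10⁻⁸)² + (2.51×10⁻⁸)²] = 6.38×10⁻⁸ V = 63.8 nV

63.8 nV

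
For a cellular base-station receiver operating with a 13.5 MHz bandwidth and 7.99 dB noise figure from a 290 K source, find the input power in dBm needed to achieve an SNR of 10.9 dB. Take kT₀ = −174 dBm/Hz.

Sensitivity = −174 + 10 log₁₀(B) + NF + SNR_min
= −174 + 71.3 + 7.99 + 10.9
= −83.81 dBm → −83.8 dBm

−83.8 dBm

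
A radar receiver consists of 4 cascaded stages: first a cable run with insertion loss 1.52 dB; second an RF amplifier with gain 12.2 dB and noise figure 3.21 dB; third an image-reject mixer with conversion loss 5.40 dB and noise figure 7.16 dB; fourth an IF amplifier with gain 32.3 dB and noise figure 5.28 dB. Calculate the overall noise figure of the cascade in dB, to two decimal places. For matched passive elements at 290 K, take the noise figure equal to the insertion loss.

Convert to linear (a loss of L dB is a gain of −L dB): F_i = 10^(NF_i/10), G_i = 10^(G_i,dB/10)
  Stage 1: F_1 = 10^(1.52/10) = 1.419, G_1 = 10^(−1.52/10) = 0.7047
  Stage 2: F_2 = 10^(3.21/10) = 2.094, G_2 = 10^(12.2/10) = 16.60
  Stage 3: F_3 = 10^(7.16/10) = 5.200, G_3 = 10^(−5.40/10) = 0.2884
  Stage 4: F_4 = 10^(5.28/10) = 3.373, G_4 = 10^(32.3/10) = 1698
Friis cascade:
  F = 1.419 + (2.094 − 1)/0.7047 + (5.200 − 1)/11.69 + (3.373 − 1)/3.373 = 4.034
NF = 10 log₁₀(4.034) = 6.06 dB

6.06 dB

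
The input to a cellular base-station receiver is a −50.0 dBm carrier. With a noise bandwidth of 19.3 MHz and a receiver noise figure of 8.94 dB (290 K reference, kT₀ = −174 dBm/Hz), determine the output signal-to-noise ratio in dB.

Noise floor: N = −174 + 10 log₁₀(B) + NF
10 log₁₀(1.93×10⁷) = 72.86 dB
N = −174 + 72.86 + 8.94 = −92.20 dBm
SNR = P_sig − N = −50.0 − (−92.20) = 42.20 dB → 42.2 dB

42.2 dB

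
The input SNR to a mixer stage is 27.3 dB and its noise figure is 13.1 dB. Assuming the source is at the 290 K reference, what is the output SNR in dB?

By definition F = SNR_in/SNR_out, so in dB: SNR_out = SNR_in − NF
SNR_out = 27.3 − 13.1 = 14.2 dB

14.2 dB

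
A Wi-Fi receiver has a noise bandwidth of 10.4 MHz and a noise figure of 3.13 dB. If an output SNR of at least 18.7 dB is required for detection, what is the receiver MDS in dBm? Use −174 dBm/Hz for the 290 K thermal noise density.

−82.0 dBm

Sensitivity = −174 + 10 log₁₀(B) + NF + SNR_min
= −174 + 70.17 + 3.13 + 18.7
= −82.00 dBm → −82.0 dBm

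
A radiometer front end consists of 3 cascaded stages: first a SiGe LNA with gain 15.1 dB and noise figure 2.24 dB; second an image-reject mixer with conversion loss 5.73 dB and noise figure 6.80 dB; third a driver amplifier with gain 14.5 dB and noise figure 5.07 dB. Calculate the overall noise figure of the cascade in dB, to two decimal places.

Convert to linear (a loss of L dB is a gain of −L dB): F_i = 10^(NF_i/10), G_i = 10^(G_i,dB/10)
  Stage 1: F_1 = 10^(2.24/10) = 1.675, G_1 = 10^(15.1/10) = 32.36
  Stage 2: F_2 = 10^(6.80/10) = 4.786, G_2 = 10^(−5.73/10) = 0.2673
  Stage 3: F_3 = 10^(5.07/10) = 3.214, G_3 = 10^(14.5/10) = 28.18
Friis cascade:
  F = 1.675 + (4.786 − 1)/32.36 + (3.214 − 1)/8.650 = 2.048
NF = 10 log₁₀(2.048) = 3.11 dB

3.11 dB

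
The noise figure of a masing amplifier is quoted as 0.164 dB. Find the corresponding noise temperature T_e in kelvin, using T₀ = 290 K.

F = 10^(0.164/10) = 1.03848
T_e = (F − 1)·T₀ = (1.03848 − 1) × 290 = 11.2 K

11.2 K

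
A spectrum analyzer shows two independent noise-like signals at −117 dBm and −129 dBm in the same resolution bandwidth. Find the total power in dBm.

Convert to linear, add, convert back:
P₁ = 2.00×10⁻¹⁵ W, P₂ = 1.26×10⁻¹⁶ W
P_tot = 2.12×10⁻¹⁵ W → 10 log₁₀(P_tot / 10⁻³) = −116.7 dBm

−116.7 dBm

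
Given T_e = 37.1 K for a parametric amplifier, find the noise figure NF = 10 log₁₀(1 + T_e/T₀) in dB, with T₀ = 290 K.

F = 1 + T_e/T₀ = 1 + 37.1/290 = 1.12793
NF = 10 log₁₀(1.12793) = 0.523 dB

0.523 dB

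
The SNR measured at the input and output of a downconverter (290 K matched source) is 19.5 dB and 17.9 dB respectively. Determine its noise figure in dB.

NF (dB) = SNR_in(dB) − SNR_out(dB) when the source is at T₀
NF = 19.5 − 17.9 = 1.6 dB

1.6 dB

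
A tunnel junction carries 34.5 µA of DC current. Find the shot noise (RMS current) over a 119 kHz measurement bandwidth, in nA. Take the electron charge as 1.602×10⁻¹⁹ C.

1.15 nA

I_n = √(2qI·B)
2qI·B = 2 × 1.602×10⁻¹⁹ × 3.45×10⁻⁵ × 1.19×10⁵ = 1.32×10⁻¹⁸ A²
I_n = √(1.32×10⁻¹⁸) = 1.15×10⁻⁹ A = 1.15 nA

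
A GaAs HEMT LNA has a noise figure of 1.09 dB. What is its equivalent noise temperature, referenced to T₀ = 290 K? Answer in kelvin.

82.7 K

F = 10^(1.09/10) = 1.28529
T_e = (F − 1)·T₀ = (1.28529 − 1) × 290 = 82.7 K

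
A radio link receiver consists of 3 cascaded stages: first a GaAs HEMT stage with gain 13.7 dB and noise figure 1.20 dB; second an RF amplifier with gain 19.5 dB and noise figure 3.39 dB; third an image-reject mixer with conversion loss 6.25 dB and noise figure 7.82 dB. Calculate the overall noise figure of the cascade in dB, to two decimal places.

Convert to linear (a loss of L dB is a gain of −L dB): F_i = 10^(NF_i/10), G_i = 10^(G_i,dB/10)
  Stage 1: F_1 = 10^(1.20/10) = 1.318, G_1 = 10^(13.7/10) = 23.44
  Stage 2: F_2 = 10^(3.39/10) = 2.183, G_2 = 10^(19.5/10) = 89.13
  Stage 3: F_3 = 10^(7.82/10) = 6.053, G_3 = 10^(−6.25/10) = 0.2371
Friis cascade:
  F = 1.318 + (2.183 − 1)/23.44 + (6.053 − 1)/2089 = 1.371
NF = 10 log₁₀(1.371) = 1.37 dB

1.37 dB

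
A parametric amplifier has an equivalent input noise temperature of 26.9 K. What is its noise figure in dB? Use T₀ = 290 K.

F = 1 + T_e/T₀ = 1 + 26.9/290 = 1.09276
NF = 10 log₁₀(1.09276) = 0.385 dB

0.385 dB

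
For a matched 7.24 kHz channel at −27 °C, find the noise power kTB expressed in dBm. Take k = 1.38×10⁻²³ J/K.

T = −27 °C + 273.15 = 246.15 K
P_n = kTB = 1.38×10⁻²³ × 246.15 × 7.24×10³ = 2.46×10⁻¹⁷ W
In dBm: 10 log₁₀(2.46×10⁻¹⁷ / 10⁻³) = −136.1 dBm

−136.1 dBm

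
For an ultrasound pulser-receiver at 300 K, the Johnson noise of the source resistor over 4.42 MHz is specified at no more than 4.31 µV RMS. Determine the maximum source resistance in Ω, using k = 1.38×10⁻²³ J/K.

Johnson–Nyquist: V_n = √(4kTRB) ⇒ R = V_n² / (4kTB)
4kTB = 4 × 1.38×10⁻²³ × 300 × 4.42×10⁶ = 7.32×10⁻¹⁴
R = (4.31×10⁻⁶)² / 7.32×10⁻¹⁴ = 2.54×10² Ω = 254 Ω

254 Ω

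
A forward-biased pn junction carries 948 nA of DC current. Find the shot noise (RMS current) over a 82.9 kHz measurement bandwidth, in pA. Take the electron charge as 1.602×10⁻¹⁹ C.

I_n = √(2qI·B)
2qI·B = 2 × 1.602×10⁻¹⁹ × 9.48×10⁻⁷ × 8.29×10⁴ = 2.52×10⁻²⁰ A²
I_n = √(2.52×10⁻²⁰) = 1.59×10⁻¹⁰ A = 159 pA

159 pA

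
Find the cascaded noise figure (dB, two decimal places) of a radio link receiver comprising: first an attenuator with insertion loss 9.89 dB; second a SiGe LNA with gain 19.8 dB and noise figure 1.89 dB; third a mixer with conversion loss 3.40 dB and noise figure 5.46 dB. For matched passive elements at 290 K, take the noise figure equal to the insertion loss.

11.85 dB

Convert to linear (a loss of L dB is a gain of −L dB): F_i = 10^(NF_i/10), G_i = 10^(G_i,dB/10)
  Stage 1: F_1 = 10^(9.89/10) = 9.750, G_1 = 10^(−9.89/10) = 0.1026
  Stage 2: F_2 = 10^(1.89/10) = 1.545, G_2 = 10^(19.8/10) = 95.50
  Stage 3: F_3 = 10^(5.46/10) = 3.516, G_3 = 10^(−3.40/10) = 0.4571
Friis cascade:
  F = 9.750 + (1.545 − 1)/0.1026 + (3.516 − 1)/9.795 = 15.32
NF = 10 log₁₀(15.32) = 11.85 dB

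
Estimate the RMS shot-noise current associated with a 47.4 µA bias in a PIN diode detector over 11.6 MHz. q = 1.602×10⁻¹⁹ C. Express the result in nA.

I_n = √(2qI·B)
2qI·B = 2 × 1.602×10⁻¹⁹ × 4.74×10⁻⁵ × 1.16×10⁷ = 1.76×10⁻¹⁶ A²
I_n = √(1.76×10⁻¹⁶) = 1.33×10⁻⁸ A = 13.3 nA

13.3 nA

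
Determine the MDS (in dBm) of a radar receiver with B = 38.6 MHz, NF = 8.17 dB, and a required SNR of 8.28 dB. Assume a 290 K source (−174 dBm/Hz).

Sensitivity = −174 + 10 log₁₀(B) + NF + SNR_min
= −174 + 75.87 + 8.17 + 8.28
= −81.68 dBm → −81.7 dBm

−81.7 dBm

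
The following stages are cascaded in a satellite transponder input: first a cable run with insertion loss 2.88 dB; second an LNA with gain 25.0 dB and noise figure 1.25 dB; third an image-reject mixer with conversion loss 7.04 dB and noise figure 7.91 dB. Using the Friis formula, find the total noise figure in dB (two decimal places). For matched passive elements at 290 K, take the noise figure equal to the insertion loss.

4.18 dB

Convert to linear (a loss of L dB is a gain of −L dB): F_i = 10^(NF_i/10), G_i = 10^(G_i,dB/10)
  Stage 1: F_1 = 10^(2.88/10) = 1.941, G_1 = 10^(−2.88/10) = 0.5152
  Stage 2: F_2 = 10^(1.25/10) = 1.334, G_2 = 10^(25.0/10) = 316.2
  Stage 3: F_3 = 10^(7.91/10) = 6.180, G_3 = 10^(−7.04/10) = 0.1977
Friis cascade:
  F = 1.941 + (1.334 − 1)/0.5152 + (6.180 − 1)/162.9 = 2.620
NF = 10 log₁₀(2.620) = 4.18 dB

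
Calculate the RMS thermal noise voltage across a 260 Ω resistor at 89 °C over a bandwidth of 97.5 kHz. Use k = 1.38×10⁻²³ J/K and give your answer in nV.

T = 89 °C + 273.15 = 362.15 K
V_n = √(4kTRB)
4kTRB = 4 × 1.38×10⁻²³ × 362.15 × 2.60×10² × 9.75×10⁴ = 5.07×10⁻¹³ V²
V_n = √(5.07×10⁻¹³) = 7.12×10⁻⁷ V = 712 nV

712 nV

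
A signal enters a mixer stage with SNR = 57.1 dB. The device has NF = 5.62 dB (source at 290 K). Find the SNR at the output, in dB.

51.48 dB

By definition F = SNR_in/SNR_out, so in dB: SNR_out = SNR_in − NF
SNR_out = 57.1 − 5.62 = 51.48 dB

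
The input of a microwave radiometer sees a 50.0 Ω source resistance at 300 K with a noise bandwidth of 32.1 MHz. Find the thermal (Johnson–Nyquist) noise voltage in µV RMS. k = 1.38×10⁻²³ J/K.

5.16 µV

V_n = √(4kTRB)
4kTRB = 4 × 1.38×10⁻²³ × 300 × 5.00×10¹ × 3.21×10⁷ = 2.66×10⁻¹¹ V²
V_n = √(2.66×10⁻¹¹) = 5.16×10⁻⁶ V = 5.16 µV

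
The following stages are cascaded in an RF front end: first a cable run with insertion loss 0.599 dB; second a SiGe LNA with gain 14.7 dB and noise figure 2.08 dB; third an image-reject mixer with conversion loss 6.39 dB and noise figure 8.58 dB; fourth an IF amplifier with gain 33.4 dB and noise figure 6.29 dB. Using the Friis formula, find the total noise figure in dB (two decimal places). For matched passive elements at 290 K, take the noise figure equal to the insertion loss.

Convert to linear (a loss of L dB is a gain of −L dB): F_i = 10^(NF_i/10), G_i = 10^(G_i,dB/10)
  Stage 1: F_1 = 10^(0.599/10) = 1.148, G_1 = 10^(−0.599/10) = 0.8712
  Stage 2: F_2 = 10^(2.08/10) = 1.614, G_2 = 10^(14.7/10) = 29.51
  Stage 3: F_3 = 10^(8.58/10) = 7.211, G_3 = 10^(−6.39/10) = 0.2296
  Stage 4: F_4 = 10^(6.29/10) = 4.256, G_4 = 10^(33.4/10) = 2188
Friis cascade:
  F = 1.148 + (1.614 − 1)/0.8712 + (7.211 − 1)/25.71 + (4.256 − 1)/5.903 = 2.646
NF = 10 log₁₀(2.646) = 4.23 dB

4.23 dB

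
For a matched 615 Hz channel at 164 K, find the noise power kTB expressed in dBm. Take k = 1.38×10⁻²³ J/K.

P_n = kTB = 1.38×10⁻²³ × 164 × 6.15×10² = 1.39×10⁻¹⁸ W
In dBm: 10 log₁₀(1.39×10⁻¹⁸ / 10⁻³) = −148.6 dBm

−148.6 dBm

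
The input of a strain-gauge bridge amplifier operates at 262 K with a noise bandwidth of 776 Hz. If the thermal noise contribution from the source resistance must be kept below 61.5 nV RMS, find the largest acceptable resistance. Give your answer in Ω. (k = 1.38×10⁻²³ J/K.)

337 Ω

Johnson–Nyquist: V_n = √(4kTRB) ⇒ R = V_n² / (4kTB)
4kTB = 4 × 1.38×10⁻²³ × 262 × 7.76×10² = 1.12×10⁻¹⁷
R = (6.15×10⁻⁸)² / 1.12×10⁻¹⁷ = 3.37×10² Ω = 337 Ω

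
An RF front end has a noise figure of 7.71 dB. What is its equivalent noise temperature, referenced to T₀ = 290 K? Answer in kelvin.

1422 K

F = 10^(7.71/10) = 5.90201
T_e = (F − 1)·T₀ = (5.90201 − 1) × 290 = 1422 K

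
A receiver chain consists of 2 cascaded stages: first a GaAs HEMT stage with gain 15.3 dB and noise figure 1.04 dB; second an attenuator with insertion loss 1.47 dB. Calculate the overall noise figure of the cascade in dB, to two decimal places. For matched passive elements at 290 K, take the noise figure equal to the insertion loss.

Convert to linear (a loss of L dB is a gain of −L dB): F_i = 10^(NF_i/10), G_i = 10^(G_i,dB/10)
  Stage 1: F_1 = 10^(1.04/10) = 1.271, G_1 = 10^(15.3/10) = 33.88
  Stage 2: F_2 = 10^(1.47/10) = 1.403, G_2 = 10^(−1.47/10) = 0.7129
Friis cascade:
  F = 1.271 + (1.403 − 1)/33.88 = 1.282
NF = 10 log₁₀(1.282) = 1.08 dB

1.08 dB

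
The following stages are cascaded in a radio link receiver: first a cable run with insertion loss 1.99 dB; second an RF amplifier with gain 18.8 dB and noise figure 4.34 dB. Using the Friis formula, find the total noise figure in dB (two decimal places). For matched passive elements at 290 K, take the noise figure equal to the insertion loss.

Convert to linear (a loss of L dB is a gain of −L dB): F_i = 10^(NF_i/10), G_i = 10^(G_i,dB/10)
  Stage 1: F_1 = 10^(1.99/10) = 1.581, G_1 = 10^(−1.99/10) = 0.6324
  Stage 2: F_2 = 10^(4.34/10) = 2.716, G_2 = 10^(18.8/10) = 75.86
Friis cascade:
  F = 1.581 + (2.716 − 1)/0.6324 = 4.295
NF = 10 log₁₀(4.295) = 6.33 dB

6.33 dB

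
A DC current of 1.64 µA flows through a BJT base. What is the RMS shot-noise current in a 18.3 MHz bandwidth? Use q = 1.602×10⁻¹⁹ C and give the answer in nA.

3.10 nA

I_n = √(2qI·B)
2qI·B = 2 × 1.602×10⁻¹⁹ × 1.64×10⁻⁶ × 1.83×10⁷ = 9.62×10⁻¹⁸ A²
I_n = √(9.62×10⁻¹⁸) = 3.10×10⁻⁹ A = 3.10 nA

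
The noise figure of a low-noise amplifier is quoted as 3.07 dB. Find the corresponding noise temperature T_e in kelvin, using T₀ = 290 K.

F = 10^(3.07/10) = 2.02768
T_e = (F − 1)·T₀ = (2.02768 − 1) × 290 = 298 K

298 K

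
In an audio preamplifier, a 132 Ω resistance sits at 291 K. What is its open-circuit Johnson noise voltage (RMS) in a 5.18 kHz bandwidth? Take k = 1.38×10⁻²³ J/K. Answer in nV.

105 nV

V_n = √(4kTRB)
4kTRB = 4 × 1.38×10⁻²³ × 291 × 1.32×10² × 5.18×10³ = 1.10×10⁻¹⁴ V²
V_n = √(1.10×10⁻¹⁴) = 1.05×10⁻⁷ V = 105 nV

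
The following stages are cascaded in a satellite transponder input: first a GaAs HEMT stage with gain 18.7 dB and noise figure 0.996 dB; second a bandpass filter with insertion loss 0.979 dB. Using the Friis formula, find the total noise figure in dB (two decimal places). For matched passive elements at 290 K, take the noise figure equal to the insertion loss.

1.01 dB

Convert to linear (a loss of L dB is a gain of −L dB): F_i = 10^(NF_i/10), G_i = 10^(G_i,dB/10)
  Stage 1: F_1 = 10^(0.996/10) = 1.258, G_1 = 10^(18.7/10) = 74.13
  Stage 2: F_2 = 10^(0.979/10) = 1.253, G_2 = 10^(−0.979/10) = 0.7982
Friis cascade:
  F = 1.258 + (1.253 − 1)/74.13 = 1.261
NF = 10 log₁₀(1.261) = 1.01 dB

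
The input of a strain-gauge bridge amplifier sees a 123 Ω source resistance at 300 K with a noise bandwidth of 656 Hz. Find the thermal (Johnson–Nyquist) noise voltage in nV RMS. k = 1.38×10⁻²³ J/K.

V_n = √(4kTRB)
4kTRB = 4 × 1.38×10⁻²³ × 300 × 1.23×10² × 6.56×10² = 1.34×10⁻¹⁵ V²
V_n = √(1.34×10⁻¹⁵) = 3.66×10⁻⁸ V = 36.6 nV

36.6 nV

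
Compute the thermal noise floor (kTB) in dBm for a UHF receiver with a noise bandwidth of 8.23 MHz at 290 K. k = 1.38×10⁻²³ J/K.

P_n = kTB = 1.38×10⁻²³ × 290 × 8.23×10⁶ = 3.29×10⁻¹⁴ W
In dBm: 10 log₁₀(3.29×10⁻¹⁴ / 10⁻³) = −104.8 dBm

−104.8 dBm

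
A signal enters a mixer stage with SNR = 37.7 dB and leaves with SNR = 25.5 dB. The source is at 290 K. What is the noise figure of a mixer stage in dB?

12.2 dB

NF (dB) = SNR_in(dB) − SNR_out(dB) when the source is at T₀
NF = 37.7 − 25.5 = 12.2 dB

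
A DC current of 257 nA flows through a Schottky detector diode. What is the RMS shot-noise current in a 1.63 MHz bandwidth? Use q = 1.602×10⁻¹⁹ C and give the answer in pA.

I_n = √(2qI·B)
2qI·B = 2 × 1.602×10⁻¹⁹ × 2.57×10⁻⁷ × 1.63×10⁶ = 1.34×10⁻¹⁹ A²
I_n = √(1.34×10⁻¹⁹) = 3.66×10⁻¹⁰ A = 366 pA

366 pA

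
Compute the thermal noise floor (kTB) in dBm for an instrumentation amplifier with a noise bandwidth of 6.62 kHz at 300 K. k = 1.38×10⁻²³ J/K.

−135.6 dBm

P_n = kTB = 1.38×10⁻²³ × 300 × 6.62×10³ = 2.74×10⁻¹⁷ W
In dBm: 10 log₁₀(2.74×10⁻¹⁷ / 10⁻³) = −135.6 dBm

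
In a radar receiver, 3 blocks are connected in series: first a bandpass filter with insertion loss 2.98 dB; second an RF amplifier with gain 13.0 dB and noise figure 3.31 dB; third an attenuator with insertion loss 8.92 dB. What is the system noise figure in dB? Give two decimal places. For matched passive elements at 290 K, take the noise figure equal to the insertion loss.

6.93 dB

Convert to linear (a loss of L dB is a gain of −L dB): F_i = 10^(NF_i/10), G_i = 10^(G_i,dB/10)
  Stage 1: F_1 = 10^(2.98/10) = 1.986, G_1 = 10^(−2.98/10) = 0.5035
  Stage 2: F_2 = 10^(3.31/10) = 2.143, G_2 = 10^(13.0/10) = 19.95
  Stage 3: F_3 = 10^(8.92/10) = 7.798, G_3 = 10^(−8.92/10) = 0.1282
Friis cascade:
  F = 1.986 + (2.143 − 1)/0.5035 + (7.798 − 1)/10.05 = 4.933
NF = 10 log₁₀(4.933) = 6.93 dB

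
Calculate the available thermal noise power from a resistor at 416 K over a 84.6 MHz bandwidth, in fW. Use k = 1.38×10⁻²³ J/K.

486 fW

P_n = kTB = 1.38×10⁻²³ × 416 × 8.46×10⁷ = 4.86×10⁻¹³ W = 486 fW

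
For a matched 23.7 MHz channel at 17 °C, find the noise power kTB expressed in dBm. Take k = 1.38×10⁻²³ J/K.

−100.2 dBm

T = 17 °C + 273.15 = 290.15 K
P_n = kTB = 1.38×10⁻²³ × 290.15 × 2.37×10⁷ = 9.49×10⁻¹⁴ W
In dBm: 10 log₁₀(9.49×10⁻¹⁴ / 10⁻³) = −100.2 dBm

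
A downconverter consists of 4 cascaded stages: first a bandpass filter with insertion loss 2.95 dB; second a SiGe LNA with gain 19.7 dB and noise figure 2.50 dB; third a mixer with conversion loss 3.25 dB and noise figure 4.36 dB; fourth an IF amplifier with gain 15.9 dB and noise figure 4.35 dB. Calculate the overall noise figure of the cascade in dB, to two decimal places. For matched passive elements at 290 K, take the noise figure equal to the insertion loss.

5.59 dB

Convert to linear (a loss of L dB is a gain of −L dB): F_i = 10^(NF_i/10), G_i = 10^(G_i,dB/10)
  Stage 1: F_1 = 10^(2.95/10) = 1.972, G_1 = 10^(−2.95/10) = 0.5070
  Stage 2: F_2 = 10^(2.50/10) = 1.778, G_2 = 10^(19.7/10) = 93.33
  Stage 3: F_3 = 10^(4.36/10) = 2.729, G_3 = 10^(−3.25/10) = 0.4732
  Stage 4: F_4 = 10^(4.35/10) = 2.723, G_4 = 10^(15.9/10) = 38.90
Friis cascade:
  F = 1.972 + (1.778 − 1)/0.5070 + (2.729 − 1)/47.32 + (2.723 − 1)/22.39 = 3.621
NF = 10 log₁₀(3.621) = 5.59 dB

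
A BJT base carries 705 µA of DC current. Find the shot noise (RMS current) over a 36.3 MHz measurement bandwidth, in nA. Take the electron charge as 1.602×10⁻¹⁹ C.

I_n = √(2qI·B)
2qI·B = 2 × 1.602×10⁻¹⁹ × 7.05×10⁻⁴ × 3.63×10⁷ = 8.20×10⁻¹⁵ A²
I_n = √(8.20×10⁻¹⁵) = 9.06×10⁻⁸ A = 90.6 nA

90.6 nA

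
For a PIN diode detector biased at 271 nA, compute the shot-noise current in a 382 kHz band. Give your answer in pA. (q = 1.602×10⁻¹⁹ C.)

182 pA

I_n = √(2qI·B)
2qI·B = 2 × 1.602×10⁻¹⁹ × 2.71×10⁻⁷ × 3.82×10⁵ = 3.32×10⁻²⁰ A²
I_n = √(3.32×10⁻²⁰) = 1.82×10⁻¹⁰ A = 182 pA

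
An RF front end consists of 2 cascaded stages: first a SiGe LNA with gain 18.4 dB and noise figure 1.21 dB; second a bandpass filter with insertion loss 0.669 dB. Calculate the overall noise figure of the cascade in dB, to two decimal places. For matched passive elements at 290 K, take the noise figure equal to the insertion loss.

1.22 dB

Convert to linear (a loss of L dB is a gain of −L dB): F_i = 10^(NF_i/10), G_i = 10^(G_i,dB/10)
  Stage 1: F_1 = 10^(1.21/10) = 1.321, G_1 = 10^(18.4/10) = 69.18
  Stage 2: F_2 = 10^(0.669/10) = 1.167, G_2 = 10^(−0.669/10) = 0.8572
Friis cascade:
  F = 1.321 + (1.167 − 1)/69.18 = 1.324
NF = 10 log₁₀(1.324) = 1.22 dB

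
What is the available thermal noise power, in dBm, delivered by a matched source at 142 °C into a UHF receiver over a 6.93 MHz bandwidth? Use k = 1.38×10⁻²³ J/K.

T = 142 °C + 273.15 = 415.15 K
P_n = kTB = 1.38×10⁻²³ × 415.15 × 6.93×10⁶ = 3.97×10⁻¹⁴ W
In dBm: 10 log₁₀(3.97×10⁻¹⁴ / 10⁻³) = −104.0 dBm

−104.0 dBm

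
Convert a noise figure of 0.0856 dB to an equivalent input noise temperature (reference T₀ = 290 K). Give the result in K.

F = 10^(0.0856/10) = 1.01991
T_e = (F − 1)·T₀ = (1.01991 − 1) × 290 = 5.77 K

5.77 K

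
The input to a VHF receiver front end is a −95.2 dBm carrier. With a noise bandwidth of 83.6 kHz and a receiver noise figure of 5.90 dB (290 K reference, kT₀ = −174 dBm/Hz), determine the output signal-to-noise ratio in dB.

Noise floor: N = −174 + 10 log₁₀(B) + NF
10 log₁₀(8.36×10⁴) = 49.22 dB
N = −174 + 49.22 + 5.90 = −118.88 dBm
SNR = P_sig − N = −95.2 − (−118.88) = 23.68 dB → 23.7 dB

23.7 dB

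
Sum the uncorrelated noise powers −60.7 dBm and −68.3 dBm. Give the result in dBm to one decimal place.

Convert to linear, add, convert back:
P₁ = 8.51×10⁻¹⁰ W, P₂ = 1.48×10⁻¹⁰ W
P_tot = 9.99×10⁻¹⁰ W → 10 log₁₀(P_tot / 10⁻³) = −60.0 dBm

−60.0 dBm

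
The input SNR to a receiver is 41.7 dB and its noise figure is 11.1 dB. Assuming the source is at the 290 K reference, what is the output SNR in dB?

30.6 dB

By definition F = SNR_in/SNR_out, so in dB: SNR_out = SNR_in − NF
SNR_out = 41.7 − 11.1 = 30.6 dB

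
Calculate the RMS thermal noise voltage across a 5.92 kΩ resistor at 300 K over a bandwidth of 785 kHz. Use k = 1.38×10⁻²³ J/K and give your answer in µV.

V_n = √(4kTRB)
4kTRB = 4 × 1.38×10⁻²³ × 300 × 5.92×10³ × 7.85×10⁵ = 7.70×10⁻¹¹ V²
V_n = √(7.70×10⁻¹¹) = 8.77×10⁻⁶ V = 8.77 µV

8.77 µV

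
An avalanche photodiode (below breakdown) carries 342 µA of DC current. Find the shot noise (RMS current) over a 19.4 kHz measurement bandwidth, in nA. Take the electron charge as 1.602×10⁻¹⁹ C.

I_n = √(2qI·B)
2qI·B = 2 × 1.602×10⁻¹⁹ × 3.42×10⁻⁴ × 1.94×10⁴ = 2.13×10⁻¹⁸ A²
I_n = √(2.13×10⁻¹⁸) = 1.46×10⁻⁹ A = 1.46 nA

1.46 nA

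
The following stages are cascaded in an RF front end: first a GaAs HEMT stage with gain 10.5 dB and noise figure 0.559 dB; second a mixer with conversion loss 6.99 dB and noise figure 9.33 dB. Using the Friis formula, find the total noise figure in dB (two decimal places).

2.58 dB

Convert to linear (a loss of L dB is a gain of −L dB): F_i = 10^(NF_i/10), G_i = 10^(G_i,dB/10)
  Stage 1: F_1 = 10^(0.559/10) = 1.137, G_1 = 10^(10.5/10) = 11.22
  Stage 2: F_2 = 10^(9.33/10) = 8.570, G_2 = 10^(−6.99/10) = 0.2000
Friis cascade:
  F = 1.137 + (8.570 − 1)/11.22 = 1.812
NF = 10 log₁₀(1.812) = 2.58 dB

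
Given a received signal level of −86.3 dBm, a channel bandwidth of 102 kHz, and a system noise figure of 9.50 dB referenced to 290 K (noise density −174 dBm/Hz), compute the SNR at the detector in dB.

Noise floor: N = −174 + 10 log₁₀(B) + NF
10 log₁₀(1.02×10⁵) = 50.09 dB
N = −174 + 50.09 + 9.50 = −114.41 dBm
SNR = P_sig − N = −86.3 − (−114.41) = 28.11 dB → 28.1 dB

28.1 dB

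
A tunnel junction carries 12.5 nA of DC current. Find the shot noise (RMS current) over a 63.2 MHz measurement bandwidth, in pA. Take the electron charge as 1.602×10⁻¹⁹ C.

503 pA

I_n = √(2qI·B)
2qI·B = 2 × 1.602×10⁻¹⁹ × 1.25×10⁻⁸ × 6.32×10⁷ = 2.53×10⁻¹⁹ A²
I_n = √(2.53×10⁻¹⁹) = 5.03×10⁻¹⁰ A = 503 pA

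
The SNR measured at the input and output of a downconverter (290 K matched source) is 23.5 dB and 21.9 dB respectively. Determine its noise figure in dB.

1.6 dB

NF (dB) = SNR_in(dB) − SNR_out(dB) when the source is at T₀
NF = 23.5 − 21.9 = 1.6 dB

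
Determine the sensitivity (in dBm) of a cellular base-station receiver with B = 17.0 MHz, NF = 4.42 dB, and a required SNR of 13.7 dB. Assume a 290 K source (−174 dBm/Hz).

−83.6 dBm

Sensitivity = −174 + 10 log₁₀(B) + NF + SNR_min
= −174 + 72.3 + 4.42 + 13.7
= −83.58 dBm → −83.6 dBm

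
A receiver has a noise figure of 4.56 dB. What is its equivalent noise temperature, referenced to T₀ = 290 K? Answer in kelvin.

539 K

F = 10^(4.56/10) = 2.85759
T_e = (F − 1)·T₀ = (2.85759 − 1) × 290 = 539 K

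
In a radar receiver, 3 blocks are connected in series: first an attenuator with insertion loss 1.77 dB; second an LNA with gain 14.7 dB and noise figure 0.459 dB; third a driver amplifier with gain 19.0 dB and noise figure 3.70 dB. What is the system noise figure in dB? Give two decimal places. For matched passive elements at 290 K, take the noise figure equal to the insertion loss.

Convert to linear (a loss of L dB is a gain of −L dB): F_i = 10^(NF_i/10), G_i = 10^(G_i,dB/10)
  Stage 1: F_1 = 10^(1.77/10) = 1.503, G_1 = 10^(−1.77/10) = 0.6653
  Stage 2: F_2 = 10^(0.459/10) = 1.111, G_2 = 10^(14.7/10) = 29.51
  Stage 3: F_3 = 10^(3.70/10) = 2.344, G_3 = 10^(19.0/10) = 79.43
Friis cascade:
  F = 1.503 + (1.111 − 1)/0.6653 + (2.344 − 1)/19.63 = 1.739
NF = 10 log₁₀(1.739) = 2.40 dB

2.40 dB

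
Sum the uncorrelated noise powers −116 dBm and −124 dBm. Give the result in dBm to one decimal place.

Convert to linear, add, convert back:
P₁ = 2.51×10⁻¹⁵ W, P₂ = 3.98×10⁻¹⁶ W
P_tot = 2.91×10⁻¹⁵ W → 10 log₁₀(P_tot / 10⁻³) = −115.4 dBm

−115.4 dBm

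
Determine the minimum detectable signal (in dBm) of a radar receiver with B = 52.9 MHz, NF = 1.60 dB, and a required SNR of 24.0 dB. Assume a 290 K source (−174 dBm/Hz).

Sensitivity = −174 + 10 log₁₀(B) + NF + SNR_min
= −174 + 77.23 + 1.60 + 24.0
= −71.17 dBm → −71.2 dBm

−71.2 dBm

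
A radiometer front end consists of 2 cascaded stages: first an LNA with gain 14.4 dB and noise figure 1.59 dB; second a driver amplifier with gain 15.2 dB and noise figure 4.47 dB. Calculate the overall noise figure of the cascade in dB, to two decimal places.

1.78 dB

Convert to linear (a loss of L dB is a gain of −L dB): F_i = 10^(NF_i/10), G_i = 10^(G_i,dB/10)
  Stage 1: F_1 = 10^(1.59/10) = 1.442, G_1 = 10^(14.4/10) = 27.54
  Stage 2: F_2 = 10^(4.47/10) = 2.799, G_2 = 10^(15.2/10) = 33.11
Friis cascade:
  F = 1.442 + (2.799 − 1)/27.54 = 1.507
NF = 10 log₁₀(1.507) = 1.78 dB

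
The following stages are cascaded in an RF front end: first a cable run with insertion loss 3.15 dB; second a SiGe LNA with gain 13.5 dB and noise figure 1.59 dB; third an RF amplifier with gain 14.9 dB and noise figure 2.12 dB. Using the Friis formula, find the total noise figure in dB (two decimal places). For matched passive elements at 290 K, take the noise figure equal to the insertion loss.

4.82 dB

Convert to linear (a loss of L dB is a gain of −L dB): F_i = 10^(NF_i/10), G_i = 10^(G_i,dB/10)
  Stage 1: F_1 = 10^(3.15/10) = 2.065, G_1 = 10^(−3.15/10) = 0.4842
  Stage 2: F_2 = 10^(1.59/10) = 1.442, G_2 = 10^(13.5/10) = 22.39
  Stage 3: F_3 = 10^(2.12/10) = 1.629, G_3 = 10^(14.9/10) = 30.90
Friis cascade:
  F = 2.065 + (1.442 − 1)/0.4842 + (1.629 − 1)/10.84 = 3.037
NF = 10 log₁₀(3.037) = 4.82 dB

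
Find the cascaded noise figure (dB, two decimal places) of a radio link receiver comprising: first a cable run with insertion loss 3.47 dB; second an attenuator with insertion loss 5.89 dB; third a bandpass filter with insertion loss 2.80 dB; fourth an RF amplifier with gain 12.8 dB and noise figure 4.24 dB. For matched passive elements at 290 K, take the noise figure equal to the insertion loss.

16.40 dB

Convert to linear (a loss of L dB is a gain of −L dB): F_i = 10^(NF_i/10), G_i = 10^(G_i,dB/10)
  Stage 1: F_1 = 10^(3.47/10) = 2.223, G_1 = 10^(−3.47/10) = 0.4498
  Stage 2: F_2 = 10^(5.89/10) = 3.882, G_2 = 10^(−5.89/10) = 0.2576
  Stage 3: F_3 = 10^(2.80/10) = 1.905, G_3 = 10^(−2.80/10) = 0.5248
  Stage 4: F_4 = 10^(4.24/10) = 2.655, G_4 = 10^(12.8/10) = 19.05
Friis cascade:
  F = 2.223 + (3.882 − 1)/0.4498 + (1.905 − 1)/0.1159 + (2.655 − 1)/0.06081 = 43.65
NF = 10 log₁₀(43.65) = 16.40 dB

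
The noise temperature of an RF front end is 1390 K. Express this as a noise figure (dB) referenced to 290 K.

F = 1 + T_e/T₀ = 1 + 1390/290 = 5.7931
NF = 10 log₁₀(5.7931) = 7.63 dB

7.63 dB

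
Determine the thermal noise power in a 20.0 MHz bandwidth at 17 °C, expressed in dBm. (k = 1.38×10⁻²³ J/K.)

T = 17 °C + 273.15 = 290.15 K
P_n = kTB = 1.38×10⁻²³ × 290.15 × 2.00×10⁷ = 8.01×10⁻¹⁴ W
In dBm: 10 log₁₀(8.01×10⁻¹⁴ / 10⁻³) = −101.0 dBm

−101.0 dBm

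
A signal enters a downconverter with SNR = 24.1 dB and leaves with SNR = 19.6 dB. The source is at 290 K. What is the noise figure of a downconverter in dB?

NF (dB) = SNR_in(dB) − SNR_out(dB) when the source is at T₀
NF = 24.1 − 19.6 = 4.5 dB

4.5 dB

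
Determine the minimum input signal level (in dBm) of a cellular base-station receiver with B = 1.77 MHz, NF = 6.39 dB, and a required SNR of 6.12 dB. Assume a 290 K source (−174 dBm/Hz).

−99.0 dBm

Sensitivity = −174 + 10 log₁₀(B) + NF + SNR_min
= −174 + 62.48 + 6.39 + 6.12
= −99.01 dBm → −99.0 dBm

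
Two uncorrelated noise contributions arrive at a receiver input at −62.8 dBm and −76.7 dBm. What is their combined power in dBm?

−62.6 dBm

Convert to linear, add, convert back:
P₁ = 5.25×10⁻¹⁰ W, P₂ = 2.14×10⁻¹¹ W
P_tot = 5.46×10⁻¹⁰ W → 10 log₁₀(P_tot / 10⁻³) = −62.6 dBm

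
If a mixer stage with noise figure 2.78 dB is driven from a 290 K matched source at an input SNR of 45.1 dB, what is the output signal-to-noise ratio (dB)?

By definition F = SNR_in/SNR_out, so in dB: SNR_out = SNR_in − NF
SNR_out = 45.1 − 2.78 = 42.32 dB

42.32 dB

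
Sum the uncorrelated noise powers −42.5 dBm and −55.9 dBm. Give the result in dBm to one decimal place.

Convert to linear, add, convert back:
P₁ = 5.62×10⁻⁸ W, P₂ = 2.57×10⁻⁹ W
P_tot = 5.88×10⁻⁸ W → 10 log₁₀(P_tot / 10⁻³) = −42.3 dBm

−42.3 dBm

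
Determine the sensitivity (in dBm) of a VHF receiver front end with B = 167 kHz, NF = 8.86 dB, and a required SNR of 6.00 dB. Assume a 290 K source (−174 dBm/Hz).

Sensitivity = −174 + 10 log₁₀(B) + NF + SNR_min
= −174 + 52.23 + 8.86 + 6.00
= −106.91 dBm → −106.9 dBm

−106.9 dBm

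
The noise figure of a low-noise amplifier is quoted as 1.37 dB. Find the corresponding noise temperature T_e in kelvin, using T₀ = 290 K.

F = 10^(1.37/10) = 1.37088
T_e = (F − 1)·T₀ = (1.37088 − 1) × 290 = 108 K

108 K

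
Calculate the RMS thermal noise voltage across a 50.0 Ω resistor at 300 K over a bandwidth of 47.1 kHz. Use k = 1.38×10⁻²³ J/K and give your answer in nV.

V_n = √(4kTRB)
4kTRB = 4 × 1.38×10⁻²³ × 300 × 5.00×10¹ × 4.71×10⁴ = 3.90×10⁻¹⁴ V²
V_n = √(3.90×10⁻¹⁴) = 1.97×10⁻⁷ V = 197 nV

197 nV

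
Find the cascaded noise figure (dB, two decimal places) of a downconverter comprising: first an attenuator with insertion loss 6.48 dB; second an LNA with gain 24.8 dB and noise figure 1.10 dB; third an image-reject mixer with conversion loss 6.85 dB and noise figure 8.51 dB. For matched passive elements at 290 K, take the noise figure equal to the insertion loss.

Convert to linear (a loss of L dB is a gain of −L dB): F_i = 10^(NF_i/10), G_i = 10^(G_i,dB/10)
  Stage 1: F_1 = 10^(6.48/10) = 4.446, G_1 = 10^(−6.48/10) = 0.2249
  Stage 2: F_2 = 10^(1.10/10) = 1.288, G_2 = 10^(24.8/10) = 302.0
  Stage 3: F_3 = 10^(8.51/10) = 7.096, G_3 = 10^(−6.85/10) = 0.2065
Friis cascade:
  F = 4.446 + (1.288 − 1)/0.2249 + (7.096 − 1)/67.92 = 5.818
NF = 10 log₁₀(5.818) = 7.65 dB

7.65 dB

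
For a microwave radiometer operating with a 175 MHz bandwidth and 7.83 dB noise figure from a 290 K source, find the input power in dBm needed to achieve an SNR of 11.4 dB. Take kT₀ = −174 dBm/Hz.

−72.3 dBm

Sensitivity = −174 + 10 log₁₀(B) + NF + SNR_min
= −174 + 82.43 + 7.83 + 11.4
= −72.34 dBm → −72.3 dBm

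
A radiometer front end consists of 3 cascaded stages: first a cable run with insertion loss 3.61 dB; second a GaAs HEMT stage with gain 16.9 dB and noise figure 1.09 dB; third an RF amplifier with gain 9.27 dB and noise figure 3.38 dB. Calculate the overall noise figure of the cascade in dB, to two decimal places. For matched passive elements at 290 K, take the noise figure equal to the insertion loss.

4.78 dB

Convert to linear (a loss of L dB is a gain of −L dB): F_i = 10^(NF_i/10), G_i = 10^(G_i,dB/10)
  Stage 1: F_1 = 10^(3.61/10) = 2.296, G_1 = 10^(−3.61/10) = 0.4355
  Stage 2: F_2 = 10^(1.09/10) = 1.285, G_2 = 10^(16.9/10) = 48.98
  Stage 3: F_3 = 10^(3.38/10) = 2.178, G_3 = 10^(9.27/10) = 8.453
Friis cascade:
  F = 2.296 + (1.285 − 1)/0.4355 + (2.178 − 1)/21.33 = 3.006
NF = 10 log₁₀(3.006) = 4.78 dB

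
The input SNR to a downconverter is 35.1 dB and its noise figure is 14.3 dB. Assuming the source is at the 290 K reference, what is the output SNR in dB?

20.8 dB

By definition F = SNR_in/SNR_out, so in dB: SNR_out = SNR_in − NF
SNR_out = 35.1 − 14.3 = 20.8 dB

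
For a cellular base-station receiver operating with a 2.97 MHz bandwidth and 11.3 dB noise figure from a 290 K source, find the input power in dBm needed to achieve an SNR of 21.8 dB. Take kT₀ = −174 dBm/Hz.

Sensitivity = −174 + 10 log₁₀(B) + NF + SNR_min
= −174 + 64.73 + 11.3 + 21.8
= −76.17 dBm → −76.2 dBm

−76.2 dBm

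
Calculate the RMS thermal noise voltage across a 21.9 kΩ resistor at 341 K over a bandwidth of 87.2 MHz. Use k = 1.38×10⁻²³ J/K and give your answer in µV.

V_n = √(4kTRB)
4kTRB = 4 × 1.38×10⁻²³ × 341 × 2.19×10⁴ × 8.72×10⁷ = 3.59×10⁻⁸ V²
V_n = √(3.59×10⁻⁸) = 1.90×10⁻⁴ V = 190 µV

190 µV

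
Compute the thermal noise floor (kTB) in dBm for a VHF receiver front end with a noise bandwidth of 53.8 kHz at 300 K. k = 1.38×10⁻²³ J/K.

P_n = kTB = 1.38×10⁻²³ × 300 × 5.38×10⁴ = 2.23×10⁻¹⁶ W
In dBm: 10 log₁₀(2.23×10⁻¹⁶ / 10⁻³) = −126.5 dBm

−126.5 dBm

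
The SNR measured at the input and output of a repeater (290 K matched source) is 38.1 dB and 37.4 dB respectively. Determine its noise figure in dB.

0.7 dB

NF (dB) = SNR_in(dB) − SNR_out(dB) when the source is at T₀
NF = 38.1 − 37.4 = 0.7 dB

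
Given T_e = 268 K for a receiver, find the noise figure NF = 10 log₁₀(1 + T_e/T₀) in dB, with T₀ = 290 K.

F = 1 + T_e/T₀ = 1 + 268/290 = 1.92414
NF = 10 log₁₀(1.92414) = 2.84 dB

2.84 dB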